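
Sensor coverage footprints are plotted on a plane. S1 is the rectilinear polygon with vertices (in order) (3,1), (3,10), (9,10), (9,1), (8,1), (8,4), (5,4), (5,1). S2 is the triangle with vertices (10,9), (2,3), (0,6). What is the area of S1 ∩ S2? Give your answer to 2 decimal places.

10.80

The intersection is the polygon with vertices (3,6.9), (9,8.7), (9,8.25), (3,3.75).
By the shoelace formula its area is 10.80.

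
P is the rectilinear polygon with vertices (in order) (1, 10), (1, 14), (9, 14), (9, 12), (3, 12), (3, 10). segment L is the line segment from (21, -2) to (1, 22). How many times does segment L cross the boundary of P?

2

The segment meets the boundary at (7.667,14), (9,12.4).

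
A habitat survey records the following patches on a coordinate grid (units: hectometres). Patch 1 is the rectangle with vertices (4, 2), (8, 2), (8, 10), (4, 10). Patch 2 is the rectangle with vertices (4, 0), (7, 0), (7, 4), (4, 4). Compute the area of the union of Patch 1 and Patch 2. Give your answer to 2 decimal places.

By inclusion–exclusion:
Individual areas: |Patch 1| = 32, |Patch 2| = 12.
|Patch 1∩Patch 2|: x∈[4,7], y∈[2,4] → 3·2 = 6.
|Patch 1 ∪ Patch 2| = 44 − 6 = 38.00.

38.00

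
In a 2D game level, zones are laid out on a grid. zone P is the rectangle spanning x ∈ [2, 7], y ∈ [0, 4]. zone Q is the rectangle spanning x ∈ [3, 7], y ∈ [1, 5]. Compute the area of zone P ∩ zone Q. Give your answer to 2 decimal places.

|zone P∩zone Q|: x∈[3,7], y∈[1,4] → 4·3 = 12.

12.00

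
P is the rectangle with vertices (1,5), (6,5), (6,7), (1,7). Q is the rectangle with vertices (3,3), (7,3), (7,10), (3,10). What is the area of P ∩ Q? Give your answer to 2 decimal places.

|P∩Q|: x∈[3,6], y∈[5,7] → 3·2 = 6.

6.00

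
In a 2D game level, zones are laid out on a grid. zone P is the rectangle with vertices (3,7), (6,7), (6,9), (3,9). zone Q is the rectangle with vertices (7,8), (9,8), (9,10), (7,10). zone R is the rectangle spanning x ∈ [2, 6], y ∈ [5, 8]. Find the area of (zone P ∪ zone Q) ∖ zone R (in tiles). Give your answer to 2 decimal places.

7.00

|zone P ∪ zone Q| = 10.
|(zone P ∪ zone Q) ∩ zone R| = 3.
|(zone P ∪ zone Q) ∖ zone R| = 10 − 3 = 7.00.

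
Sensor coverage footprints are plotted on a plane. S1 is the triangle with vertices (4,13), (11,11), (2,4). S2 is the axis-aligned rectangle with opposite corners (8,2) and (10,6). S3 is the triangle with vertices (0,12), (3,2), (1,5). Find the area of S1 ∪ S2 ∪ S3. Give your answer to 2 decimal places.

By inclusion–exclusion:
Individual areas: |S1| = 33.5, |S2| = 8, |S3| = 5.5.
|S1∩S2| = 0.
|S1∩S3| = 0.1027.
|S2∩S3| = 0.
|S1∩S2∩S3| = 0.
|S1 ∪ S2 ∪ S3| = 47 − 0.1027 + 0 = 46.90.

46.90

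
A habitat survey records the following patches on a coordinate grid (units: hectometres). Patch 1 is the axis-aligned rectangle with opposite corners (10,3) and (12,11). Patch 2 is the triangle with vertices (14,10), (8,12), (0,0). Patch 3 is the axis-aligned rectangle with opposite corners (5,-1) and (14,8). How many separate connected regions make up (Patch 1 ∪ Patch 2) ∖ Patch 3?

2

(Patch 1 ∪ Patch 2) ∖ Patch 3 splits into 2 disjoint pieces (area 9.8214, area 20.9286).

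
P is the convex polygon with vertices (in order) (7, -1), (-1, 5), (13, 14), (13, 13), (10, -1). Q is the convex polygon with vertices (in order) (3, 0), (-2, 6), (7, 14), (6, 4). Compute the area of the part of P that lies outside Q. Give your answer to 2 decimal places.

|P| = 102, |P∩Q| = 31.4064.
|P ∖ Q| = |P| − |P∩Q| = 102 − 31.4064 = 70.59.

70.59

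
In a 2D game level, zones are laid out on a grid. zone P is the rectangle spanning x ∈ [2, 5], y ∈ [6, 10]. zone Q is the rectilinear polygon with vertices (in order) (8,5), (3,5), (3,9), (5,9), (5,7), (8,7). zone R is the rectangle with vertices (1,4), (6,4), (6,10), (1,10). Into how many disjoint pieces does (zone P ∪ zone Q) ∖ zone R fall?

(zone P ∪ zone Q) ∖ zone R is a single connected region.

1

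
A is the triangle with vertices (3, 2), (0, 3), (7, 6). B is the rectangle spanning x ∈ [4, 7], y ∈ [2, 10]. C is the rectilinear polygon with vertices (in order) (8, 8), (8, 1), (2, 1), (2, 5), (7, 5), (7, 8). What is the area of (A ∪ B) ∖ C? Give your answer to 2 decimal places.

|A ∪ B| = 29.4286.
|(A ∪ B) ∩ C| = 12.9048.
|(A ∪ B) ∖ C| = 29.4286 − 12.9048 = 16.52.

16.52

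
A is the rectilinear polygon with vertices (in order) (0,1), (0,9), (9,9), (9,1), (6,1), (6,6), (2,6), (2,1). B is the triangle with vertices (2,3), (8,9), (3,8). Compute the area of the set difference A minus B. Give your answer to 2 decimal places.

|A| = 52, |A∩B| = 8.4.
|A ∖ B| = |A| − |A∩B| = 52 − 8.4 = 43.60.

43.60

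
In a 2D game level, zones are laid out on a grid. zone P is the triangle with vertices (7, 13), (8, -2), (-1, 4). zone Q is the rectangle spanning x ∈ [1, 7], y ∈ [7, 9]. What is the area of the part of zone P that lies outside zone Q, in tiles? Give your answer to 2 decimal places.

55.61

|zone P| = 64.5, |zone P∩zone Q| = 8.8889.
|zone P ∖ zone Q| = |zone P| − |zone P∩zone Q| = 64.5 − 8.8889 = 55.61.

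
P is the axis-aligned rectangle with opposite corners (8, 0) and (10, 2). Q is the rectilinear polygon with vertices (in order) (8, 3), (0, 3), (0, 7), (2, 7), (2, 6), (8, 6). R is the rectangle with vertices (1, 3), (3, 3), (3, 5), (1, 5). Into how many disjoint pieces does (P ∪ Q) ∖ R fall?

2

(P ∪ Q) ∖ R splits into 2 disjoint pieces (area 4, area 22).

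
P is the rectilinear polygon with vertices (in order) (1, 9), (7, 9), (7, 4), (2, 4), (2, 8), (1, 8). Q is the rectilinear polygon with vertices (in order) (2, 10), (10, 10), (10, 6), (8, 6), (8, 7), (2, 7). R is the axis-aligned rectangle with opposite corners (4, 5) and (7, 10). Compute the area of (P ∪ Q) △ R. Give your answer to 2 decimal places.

27.00

|P ∪ Q| = 42.
|(P ∪ Q) ∩ R| = 15.
|(P ∪ Q) △ R| = 42 + 15 − 30 = 27.00.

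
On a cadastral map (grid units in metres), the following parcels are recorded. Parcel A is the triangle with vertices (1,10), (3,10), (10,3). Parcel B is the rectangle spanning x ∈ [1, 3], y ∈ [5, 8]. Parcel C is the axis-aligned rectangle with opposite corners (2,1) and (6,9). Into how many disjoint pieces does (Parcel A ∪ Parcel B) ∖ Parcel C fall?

(Parcel A ∪ Parcel B) ∖ Parcel C splits into 3 disjoint pieces (area 1.8571, area 1.7778, area 3).

3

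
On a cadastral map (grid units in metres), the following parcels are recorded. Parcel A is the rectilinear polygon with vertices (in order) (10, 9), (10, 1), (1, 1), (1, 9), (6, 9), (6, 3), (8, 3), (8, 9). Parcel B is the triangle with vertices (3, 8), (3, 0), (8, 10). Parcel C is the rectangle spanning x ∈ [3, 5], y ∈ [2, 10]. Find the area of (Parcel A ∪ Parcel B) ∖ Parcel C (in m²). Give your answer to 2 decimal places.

49.50

|Parcel A ∪ Parcel B| = 63.5.
|(Parcel A ∪ Parcel B) ∩ Parcel C| = 14.
|(Parcel A ∪ Parcel B) ∖ Parcel C| = 63.5 − 14 = 49.50.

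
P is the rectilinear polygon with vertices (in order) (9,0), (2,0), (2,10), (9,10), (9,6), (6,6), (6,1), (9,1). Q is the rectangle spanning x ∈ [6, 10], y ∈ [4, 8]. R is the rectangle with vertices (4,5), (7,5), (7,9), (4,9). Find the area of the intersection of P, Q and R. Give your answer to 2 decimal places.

2.00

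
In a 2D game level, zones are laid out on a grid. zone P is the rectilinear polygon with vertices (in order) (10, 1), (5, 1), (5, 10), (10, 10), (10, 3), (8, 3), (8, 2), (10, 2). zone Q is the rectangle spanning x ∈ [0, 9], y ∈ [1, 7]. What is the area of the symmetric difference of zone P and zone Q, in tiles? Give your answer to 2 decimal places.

51.00

|zone P| = 43, |zone Q| = 54, |zone P∩zone Q| = 23.
|zone P △ zone Q| = |zone P| + |zone Q| − 2·|zone P∩zone Q| = 43 + 54 − 46 = 51.00.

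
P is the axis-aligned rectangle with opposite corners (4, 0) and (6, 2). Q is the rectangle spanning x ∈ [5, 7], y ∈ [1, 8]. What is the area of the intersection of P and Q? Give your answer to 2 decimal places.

1.00

|P∩Q|: x∈[5,6], y∈[1,2] → 1·1 = 1.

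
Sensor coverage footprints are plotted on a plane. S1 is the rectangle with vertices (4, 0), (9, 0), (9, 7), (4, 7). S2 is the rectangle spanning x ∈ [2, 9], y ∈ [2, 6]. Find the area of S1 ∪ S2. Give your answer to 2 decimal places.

By inclusion–exclusion:
Individual areas: |S1| = 35, |S2| = 28.
|S1∩S2|: x∈[4,9], y∈[2,6] → 5·4 = 20.
|S1 ∪ S2| = 63 − 20 = 43.00.

43.00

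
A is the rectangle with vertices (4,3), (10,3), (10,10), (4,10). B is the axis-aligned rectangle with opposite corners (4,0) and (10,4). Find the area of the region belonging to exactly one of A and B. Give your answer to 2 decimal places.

54.00

|A∩B|: x∈[4,10], y∈[3,4] → 6·1 = 6.
|A △ B| = |A| + |B| − 2·|A∩B| = 42 + 24 − 12 = 54.00.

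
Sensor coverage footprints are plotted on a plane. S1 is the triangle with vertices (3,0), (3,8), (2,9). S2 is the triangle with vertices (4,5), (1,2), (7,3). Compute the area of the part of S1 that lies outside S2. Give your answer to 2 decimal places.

|S1| = 4, |S1∩S2| = 0.503.
|S1 ∖ S2| = |S1| − |S1∩S2| = 4 − 0.503 = 3.50.

3.50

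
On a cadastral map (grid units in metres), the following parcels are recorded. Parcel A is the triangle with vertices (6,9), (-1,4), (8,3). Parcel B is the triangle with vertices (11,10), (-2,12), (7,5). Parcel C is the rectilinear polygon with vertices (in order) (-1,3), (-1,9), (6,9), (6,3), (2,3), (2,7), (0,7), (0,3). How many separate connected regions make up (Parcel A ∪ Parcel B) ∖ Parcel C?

2

(Parcel A ∪ Parcel B) ∖ Parcel C splits into 2 disjoint pieces (area 33.3744, area 3.3016).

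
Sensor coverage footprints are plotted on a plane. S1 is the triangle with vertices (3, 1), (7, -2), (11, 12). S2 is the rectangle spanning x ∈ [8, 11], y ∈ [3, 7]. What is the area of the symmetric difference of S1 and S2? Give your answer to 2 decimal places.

|S1| = 34, |S2| = 12, |S1∩S2| = 4.
|S1 △ S2| = |S1| + |S2| − 2·|S1∩S2| = 34 + 12 − 8 = 38.00.

38.00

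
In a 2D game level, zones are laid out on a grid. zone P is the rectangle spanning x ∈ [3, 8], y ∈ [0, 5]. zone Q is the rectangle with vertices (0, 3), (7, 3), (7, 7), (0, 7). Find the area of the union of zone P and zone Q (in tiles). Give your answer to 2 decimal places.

By inclusion–exclusion:
Individual areas: |zone P| = 25, |zone Q| = 28.
|zone P∩zone Q|: x∈[3,7], y∈[3,5] → 4·2 = 8.
|zone P ∪ zone Q| = 53 − 8 = 45.00.

45.00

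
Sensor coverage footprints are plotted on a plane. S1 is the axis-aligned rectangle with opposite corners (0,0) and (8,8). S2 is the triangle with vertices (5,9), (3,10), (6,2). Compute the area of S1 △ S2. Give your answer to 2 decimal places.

62.14

|S1| = 64, |S2| = 6.5, |S1∩S2| = 4.1786.
|S1 △ S2| = |S1| + |S2| − 2·|S1∩S2| = 64 + 6.5 − 8.3571 = 62.14.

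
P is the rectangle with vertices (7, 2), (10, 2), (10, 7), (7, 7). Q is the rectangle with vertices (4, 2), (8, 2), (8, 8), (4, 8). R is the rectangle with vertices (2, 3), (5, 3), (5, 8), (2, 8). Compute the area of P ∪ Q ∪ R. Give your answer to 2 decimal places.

44.00

By inclusion–exclusion:
Individual areas: |P| = 15, |Q| = 24, |R| = 15.
|P∩Q|: x∈[7,8], y∈[2,7] → 1·5 = 5.
|P∩R| = 0 (no overlap).
|Q∩R|: x∈[4,5], y∈[3,8] → 1·5 = 5.
|P∩Q∩R| = 0.
|P ∪ Q ∪ R| = 54 − 10 + 0 = 44.00.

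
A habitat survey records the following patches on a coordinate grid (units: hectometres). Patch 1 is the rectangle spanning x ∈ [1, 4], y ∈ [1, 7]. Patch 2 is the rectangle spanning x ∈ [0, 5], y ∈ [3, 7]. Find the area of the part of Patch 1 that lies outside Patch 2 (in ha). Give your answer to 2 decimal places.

6.00

|Patch 1∩Patch 2|: x∈[1,4], y∈[3,7] → 3·4 = 12.
|Patch 1| = 18.
|Patch 1 ∖ Patch 2| = |Patch 1| − |Patch 1∩Patch 2| = 18 − 12 = 6.00.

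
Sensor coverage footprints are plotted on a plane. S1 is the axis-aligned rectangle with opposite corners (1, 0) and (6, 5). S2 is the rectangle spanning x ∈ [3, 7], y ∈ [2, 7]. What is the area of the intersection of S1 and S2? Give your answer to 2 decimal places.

9.00

|S1∩S2|: x∈[3,6], y∈[2,5] → 3·3 = 9.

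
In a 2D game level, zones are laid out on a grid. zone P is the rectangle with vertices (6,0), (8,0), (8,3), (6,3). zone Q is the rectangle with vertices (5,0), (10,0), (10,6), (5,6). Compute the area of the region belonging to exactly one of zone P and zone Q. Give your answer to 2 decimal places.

|zone P∩zone Q|: x∈[6,8], y∈[0,3] → 2·3 = 6.
|zone P △ zone Q| = |zone P| + |zone Q| − 2·|zone P∩zone Q| = 6 + 30 − 12 = 24.00.

24.00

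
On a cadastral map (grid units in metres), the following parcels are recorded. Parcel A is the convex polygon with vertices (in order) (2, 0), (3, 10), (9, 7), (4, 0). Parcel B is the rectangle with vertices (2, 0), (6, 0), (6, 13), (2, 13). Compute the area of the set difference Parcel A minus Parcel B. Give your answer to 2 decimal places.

8.55

|Parcel A| = 38.5, |Parcel A∩Parcel B| = 29.95.
|Parcel A ∖ Parcel B| = |Parcel A| − |Parcel A∩Parcel B| = 38.5 − 29.95 = 8.55.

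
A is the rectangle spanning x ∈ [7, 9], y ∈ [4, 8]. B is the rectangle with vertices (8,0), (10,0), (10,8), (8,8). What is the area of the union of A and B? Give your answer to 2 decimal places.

20.00

By inclusion–exclusion:
Individual areas: |A| = 8, |B| = 16.
|A∩B|: x∈[8,9], y∈[4,8] → 1·4 = 4.
|A ∪ B| = 24 − 4 = 20.00.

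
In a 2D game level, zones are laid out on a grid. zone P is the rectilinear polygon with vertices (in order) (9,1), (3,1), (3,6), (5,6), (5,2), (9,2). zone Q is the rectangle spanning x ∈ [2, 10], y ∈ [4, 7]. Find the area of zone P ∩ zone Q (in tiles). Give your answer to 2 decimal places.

The intersection is the polygon with vertices (3,6), (5,6), (5,4), (3,4).
By the shoelace formula its area is 4.00.

4.00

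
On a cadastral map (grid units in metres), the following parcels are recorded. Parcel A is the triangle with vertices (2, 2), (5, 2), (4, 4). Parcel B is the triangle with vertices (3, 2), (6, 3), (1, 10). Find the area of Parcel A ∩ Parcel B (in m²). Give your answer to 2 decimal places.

2.03

The intersection is the polygon with vertices (4,4), (4.714,2.571), (3,2), (2.8,2.8).
By the shoelace formula its area is 2.03.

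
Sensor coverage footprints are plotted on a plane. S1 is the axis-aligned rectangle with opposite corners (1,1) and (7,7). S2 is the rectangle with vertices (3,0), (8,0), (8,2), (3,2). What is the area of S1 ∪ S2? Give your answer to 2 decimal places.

42.00

By inclusion–exclusion:
Individual areas: |S1| = 36, |S2| = 10.
|S1∩S2|: x∈[3,7], y∈[1,2] → 4·1 = 4.
|S1 ∪ S2| = 46 − 4 = 42.00.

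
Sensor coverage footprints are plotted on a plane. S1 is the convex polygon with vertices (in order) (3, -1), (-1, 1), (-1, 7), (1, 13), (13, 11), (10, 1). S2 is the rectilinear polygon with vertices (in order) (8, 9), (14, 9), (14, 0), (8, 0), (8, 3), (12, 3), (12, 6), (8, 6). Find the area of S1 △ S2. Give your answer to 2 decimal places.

153.96

|S1| = 146, |S2| = 42, |S1∩S2| = 17.0214.
|S1 △ S2| = |S1| + |S2| − 2·|S1∩S2| = 146 + 42 − 34.0429 = 153.96.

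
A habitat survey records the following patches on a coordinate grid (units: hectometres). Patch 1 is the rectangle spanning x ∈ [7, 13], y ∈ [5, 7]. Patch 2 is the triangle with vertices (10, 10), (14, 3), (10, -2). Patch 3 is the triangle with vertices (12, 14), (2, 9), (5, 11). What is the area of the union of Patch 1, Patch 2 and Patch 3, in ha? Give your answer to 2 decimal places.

33.93

By inclusion–exclusion:
Individual areas: |Patch 1| = 12, |Patch 2| = 24, |Patch 3| = 2.5.
|Patch 1∩Patch 2| = 4.5714.
|Patch 1∩Patch 3| = 0.
|Patch 2∩Patch 3| = 0.
|Patch 1∩Patch 2∩Patch 3| = 0.
|Patch 1 ∪ Patch 2 ∪ Patch 3| = 38.5 − 4.5714 + 0 = 33.93.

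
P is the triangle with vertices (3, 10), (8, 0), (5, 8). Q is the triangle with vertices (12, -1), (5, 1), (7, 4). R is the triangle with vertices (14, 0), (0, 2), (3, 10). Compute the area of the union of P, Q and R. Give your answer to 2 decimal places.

63.51

By inclusion–exclusion:
Individual areas: |P| = 5, |Q| = 12.5, |R| = 59.
|P∩Q| = 0.6898.
|P∩R| = 4.9478.
|Q∩R| = 7.9891.
|P∩Q∩R| = 0.6392.
|P ∪ Q ∪ R| = 76.5 − 13.6266 + 0.6392 = 63.51.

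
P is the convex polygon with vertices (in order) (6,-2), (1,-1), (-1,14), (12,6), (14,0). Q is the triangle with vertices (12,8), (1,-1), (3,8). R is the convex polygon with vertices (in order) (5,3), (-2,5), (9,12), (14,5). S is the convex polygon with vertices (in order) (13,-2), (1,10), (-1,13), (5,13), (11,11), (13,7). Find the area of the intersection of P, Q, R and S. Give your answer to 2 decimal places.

16.37

The intersection is the polygon with vertices (8.75,8), (10.605,6.859), (7.05,3.95), (3,8).
By the shoelace formula its area is 16.37.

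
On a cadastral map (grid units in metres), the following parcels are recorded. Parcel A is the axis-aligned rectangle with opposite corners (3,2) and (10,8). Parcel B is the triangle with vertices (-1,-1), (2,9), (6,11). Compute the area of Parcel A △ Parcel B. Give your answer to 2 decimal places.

|Parcel A| = 42, |Parcel B| = 17, |Parcel A∩Parcel B| = 1.3393.
|Parcel A △ Parcel B| = |Parcel A| + |Parcel B| − 2·|Parcel A∩Parcel B| = 42 + 17 − 2.6786 = 56.32.

56.32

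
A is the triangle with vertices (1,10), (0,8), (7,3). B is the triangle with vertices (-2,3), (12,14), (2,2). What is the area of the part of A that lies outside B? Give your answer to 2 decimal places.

6.89

|A| = 9.5, |A∩B| = 2.614.
|A ∖ B| = |A| − |A∩B| = 9.5 − 2.614 = 6.89.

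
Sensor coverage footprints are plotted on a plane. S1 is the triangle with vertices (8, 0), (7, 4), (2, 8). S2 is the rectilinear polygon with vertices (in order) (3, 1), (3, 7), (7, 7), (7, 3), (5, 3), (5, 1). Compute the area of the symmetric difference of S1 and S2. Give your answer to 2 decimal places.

17.33

|S1| = 8, |S2| = 20, |S1∩S2| = 5.3333.
|S1 △ S2| = |S1| + |S2| − 2·|S1∩S2| = 8 + 20 − 10.6667 = 17.33.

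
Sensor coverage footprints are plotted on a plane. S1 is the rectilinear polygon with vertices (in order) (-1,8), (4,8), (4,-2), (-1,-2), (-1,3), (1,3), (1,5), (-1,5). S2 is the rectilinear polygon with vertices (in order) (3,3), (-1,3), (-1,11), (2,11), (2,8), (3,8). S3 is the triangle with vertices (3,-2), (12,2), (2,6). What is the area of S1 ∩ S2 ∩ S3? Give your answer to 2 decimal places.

2.24

The intersection is the polygon with vertices (3,3), (2.375,3), (2,6), (3,5.6).
By the shoelace formula its area is 2.24.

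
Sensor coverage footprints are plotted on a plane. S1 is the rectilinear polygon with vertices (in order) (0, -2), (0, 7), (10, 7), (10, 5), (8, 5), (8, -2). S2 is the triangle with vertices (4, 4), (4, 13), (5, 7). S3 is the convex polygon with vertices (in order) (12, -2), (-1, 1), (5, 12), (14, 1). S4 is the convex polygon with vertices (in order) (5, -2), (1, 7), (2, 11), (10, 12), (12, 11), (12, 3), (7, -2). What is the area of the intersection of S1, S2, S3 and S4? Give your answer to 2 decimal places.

1.50

The intersection is the polygon with vertices (4,7), (5,7), (4,4).
By the shoelace formula its area is 1.50.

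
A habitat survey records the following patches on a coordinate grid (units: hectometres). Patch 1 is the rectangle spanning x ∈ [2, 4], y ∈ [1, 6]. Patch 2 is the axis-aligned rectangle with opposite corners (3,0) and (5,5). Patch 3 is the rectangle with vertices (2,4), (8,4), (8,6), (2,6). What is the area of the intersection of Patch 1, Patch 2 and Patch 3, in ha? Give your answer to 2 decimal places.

1.00

The intersection is the polygon with vertices (3,5), (4,5), (4,4), (3,4).
By the shoelace formula its area is 1.00.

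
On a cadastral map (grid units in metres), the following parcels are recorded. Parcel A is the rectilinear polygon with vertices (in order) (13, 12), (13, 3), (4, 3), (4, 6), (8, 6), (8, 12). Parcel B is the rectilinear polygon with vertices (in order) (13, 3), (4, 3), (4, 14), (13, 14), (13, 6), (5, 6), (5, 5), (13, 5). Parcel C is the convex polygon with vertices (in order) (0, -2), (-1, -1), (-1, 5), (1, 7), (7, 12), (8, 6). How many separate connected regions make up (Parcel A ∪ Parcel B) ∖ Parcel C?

1

(Parcel A ∪ Parcel B) ∖ Parcel C is a single connected region.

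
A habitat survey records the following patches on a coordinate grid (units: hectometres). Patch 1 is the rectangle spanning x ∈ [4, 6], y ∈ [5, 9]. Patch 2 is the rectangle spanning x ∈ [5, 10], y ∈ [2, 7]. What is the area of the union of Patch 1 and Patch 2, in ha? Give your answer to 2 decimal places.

By inclusion–exclusion:
Individual areas: |Patch 1| = 8, |Patch 2| = 25.
|Patch 1∩Patch 2|: x∈[5,6], y∈[5,7] → 1·2 = 2.
|Patch 1 ∪ Patch 2| = 33 − 2 = 31.00.

31.00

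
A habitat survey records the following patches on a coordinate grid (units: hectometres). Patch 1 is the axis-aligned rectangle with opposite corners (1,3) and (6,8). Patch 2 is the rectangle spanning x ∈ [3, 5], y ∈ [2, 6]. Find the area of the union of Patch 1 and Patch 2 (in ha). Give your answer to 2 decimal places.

By inclusion–exclusion:
Individual areas: |Patch 1| = 25, |Patch 2| = 8.
|Patch 1∩Patch 2|: x∈[3,5], y∈[3,6] → 2·3 = 6.
|Patch 1 ∪ Patch 2| = 33 − 6 = 27.00.

27.00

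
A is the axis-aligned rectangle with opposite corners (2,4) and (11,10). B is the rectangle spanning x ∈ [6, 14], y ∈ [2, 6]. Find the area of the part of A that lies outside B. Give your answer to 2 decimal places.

|A∩B|: x∈[6,11], y∈[4,6] → 5·2 = 10.
|A| = 54.
|A ∖ B| = |A| − |A∩B| = 54 − 10 = 44.00.

44.00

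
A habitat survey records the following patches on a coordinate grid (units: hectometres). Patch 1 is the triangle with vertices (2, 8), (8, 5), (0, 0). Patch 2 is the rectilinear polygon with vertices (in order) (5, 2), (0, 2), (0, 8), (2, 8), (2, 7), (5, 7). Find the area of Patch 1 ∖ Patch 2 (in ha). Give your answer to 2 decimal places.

8.76

|Patch 1| = 27, |Patch 1∩Patch 2| = 18.2375.
|Patch 1 ∖ Patch 2| = |Patch 1| − |Patch 1∩Patch 2| = 27 − 18.2375 = 8.76.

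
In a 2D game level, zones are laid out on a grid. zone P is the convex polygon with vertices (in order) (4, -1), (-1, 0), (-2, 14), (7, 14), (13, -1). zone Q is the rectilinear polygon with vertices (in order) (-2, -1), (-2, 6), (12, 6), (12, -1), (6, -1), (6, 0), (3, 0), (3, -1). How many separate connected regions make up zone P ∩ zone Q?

zone P ∩ zone Q is a single connected region.

1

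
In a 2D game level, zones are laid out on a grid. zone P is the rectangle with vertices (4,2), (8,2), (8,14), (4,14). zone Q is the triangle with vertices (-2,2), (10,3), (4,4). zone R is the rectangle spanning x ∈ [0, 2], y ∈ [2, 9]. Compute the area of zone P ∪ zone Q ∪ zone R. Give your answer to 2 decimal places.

65.50

By inclusion–exclusion:
Individual areas: |zone P| = 48, |zone Q| = 9, |zone R| = 14.
|zone P∩zone Q| = 4.
|zone P∩zone R| = 0 (no overlap).
|zone Q∩zone R| = 1.5.
|zone P∩zone Q∩zone R| = 0.
|zone P ∪ zone Q ∪ zone R| = 71 − 5.5 + 0 = 65.50.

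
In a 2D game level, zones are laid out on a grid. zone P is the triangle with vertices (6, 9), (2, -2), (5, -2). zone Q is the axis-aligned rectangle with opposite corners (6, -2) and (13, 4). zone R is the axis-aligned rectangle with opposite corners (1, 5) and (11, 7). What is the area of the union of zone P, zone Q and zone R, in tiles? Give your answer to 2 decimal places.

76.86

By inclusion–exclusion:
Individual areas: |zone P| = 16.5, |zone Q| = 42, |zone R| = 20.
|zone P∩zone Q| = 0.
|zone P∩zone R| = 1.6364.
|zone Q∩zone R| = 0 (no overlap).
|zone P∩zone Q∩zone R| = 0.
|zone P ∪ zone Q ∪ zone R| = 78.5 − 1.6364 + 0 = 76.86.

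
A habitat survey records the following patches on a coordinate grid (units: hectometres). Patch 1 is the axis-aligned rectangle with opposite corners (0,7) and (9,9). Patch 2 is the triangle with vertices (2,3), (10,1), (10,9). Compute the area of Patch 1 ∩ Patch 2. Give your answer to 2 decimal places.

The intersection is the polygon with vertices (9,7), (7.333,7), (9,8.25).
By the shoelace formula its area is 1.04.

1.04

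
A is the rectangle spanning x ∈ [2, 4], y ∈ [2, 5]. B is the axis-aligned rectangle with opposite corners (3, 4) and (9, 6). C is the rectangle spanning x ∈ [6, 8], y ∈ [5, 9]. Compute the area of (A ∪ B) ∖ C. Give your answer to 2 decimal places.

|A ∪ B| = 17.
|(A ∪ B) ∩ C| = 2.
|(A ∪ B) ∖ C| = 17 − 2 = 15.00.

15.00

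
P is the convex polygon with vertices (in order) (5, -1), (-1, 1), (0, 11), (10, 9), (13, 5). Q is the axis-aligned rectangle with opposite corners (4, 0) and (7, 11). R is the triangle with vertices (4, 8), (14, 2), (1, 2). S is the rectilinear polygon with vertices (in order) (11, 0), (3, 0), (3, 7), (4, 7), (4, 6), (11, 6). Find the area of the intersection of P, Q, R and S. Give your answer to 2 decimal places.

12.00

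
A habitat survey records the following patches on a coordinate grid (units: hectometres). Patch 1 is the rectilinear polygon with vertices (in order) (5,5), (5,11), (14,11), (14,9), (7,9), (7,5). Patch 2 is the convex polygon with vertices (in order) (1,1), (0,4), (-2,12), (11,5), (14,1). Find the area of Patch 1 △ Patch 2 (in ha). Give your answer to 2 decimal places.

103.23

|Patch 1| = 26, |Patch 2| = 88, |Patch 1∩Patch 2| = 5.3846.
|Patch 1 △ Patch 2| = |Patch 1| + |Patch 2| − 2·|Patch 1∩Patch 2| = 26 + 88 − 10.7692 = 103.23.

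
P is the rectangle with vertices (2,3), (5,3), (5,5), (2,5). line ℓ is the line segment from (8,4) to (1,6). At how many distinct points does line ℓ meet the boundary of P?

2

The segment meets the boundary at (4.5,5), (5,4.857).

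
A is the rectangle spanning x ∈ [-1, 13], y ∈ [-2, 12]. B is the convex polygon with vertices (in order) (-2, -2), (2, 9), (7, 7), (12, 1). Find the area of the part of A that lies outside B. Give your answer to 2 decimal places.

|A| = 196, |A∩B| = 79.7321.
|A ∖ B| = |A| − |A∩B| = 196 − 79.7321 = 116.27.

116.27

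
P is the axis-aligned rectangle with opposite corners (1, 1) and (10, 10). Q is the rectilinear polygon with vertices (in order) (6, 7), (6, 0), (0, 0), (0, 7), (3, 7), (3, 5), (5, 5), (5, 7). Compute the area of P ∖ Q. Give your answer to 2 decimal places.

55.00

|P| = 81, |P∩Q| = 26.
|P ∖ Q| = |P| − |P∩Q| = 81 − 26 = 55.00.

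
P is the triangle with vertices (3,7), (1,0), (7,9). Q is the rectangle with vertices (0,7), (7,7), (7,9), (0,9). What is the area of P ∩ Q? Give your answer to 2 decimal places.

2.67

The intersection is the polygon with vertices (5.667,7), (3,7), (7,9).
By the shoelace formula its area is 2.67.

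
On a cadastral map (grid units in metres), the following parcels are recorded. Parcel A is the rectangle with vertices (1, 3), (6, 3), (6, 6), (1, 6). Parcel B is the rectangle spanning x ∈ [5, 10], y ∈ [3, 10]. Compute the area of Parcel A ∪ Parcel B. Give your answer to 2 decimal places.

47.00

By inclusion–exclusion:
Individual areas: |Parcel A| = 15, |Parcel B| = 35.
|Parcel A∩Parcel B|: x∈[5,6], y∈[3,6] → 1·3 = 3.
|Parcel A ∪ Parcel B| = 50 − 3 = 47.00.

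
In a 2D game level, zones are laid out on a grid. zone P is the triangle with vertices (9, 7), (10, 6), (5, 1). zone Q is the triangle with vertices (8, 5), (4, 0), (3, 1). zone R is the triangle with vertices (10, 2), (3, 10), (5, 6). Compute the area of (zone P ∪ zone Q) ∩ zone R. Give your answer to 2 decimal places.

0.49

The region (zone P ∪ zone Q) ∩ zone R is the polygon with vertices (7.778,3.778), (7.125,4.3), (7.286,4.429), (7.54,4.811), (8.133,4.133).
By the shoelace formula its area is 0.49.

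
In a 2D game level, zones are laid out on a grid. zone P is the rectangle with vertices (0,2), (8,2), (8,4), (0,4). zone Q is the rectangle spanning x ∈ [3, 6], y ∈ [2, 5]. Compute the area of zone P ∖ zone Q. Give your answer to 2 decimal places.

|zone P∩zone Q|: x∈[3,6], y∈[2,4] → 3·2 = 6.
|zone P| = 16.
|zone P ∖ zone Q| = |zone P| − |zone P∩zone Q| = 16 − 6 = 10.00.

10.00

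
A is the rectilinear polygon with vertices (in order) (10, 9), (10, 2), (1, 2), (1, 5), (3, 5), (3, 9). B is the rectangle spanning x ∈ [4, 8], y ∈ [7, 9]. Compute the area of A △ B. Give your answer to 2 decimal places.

47.00

|A| = 55, |B| = 8, |A∩B| = 8.
|A △ B| = |A| + |B| − 2·|A∩B| = 55 + 8 − 16 = 47.00.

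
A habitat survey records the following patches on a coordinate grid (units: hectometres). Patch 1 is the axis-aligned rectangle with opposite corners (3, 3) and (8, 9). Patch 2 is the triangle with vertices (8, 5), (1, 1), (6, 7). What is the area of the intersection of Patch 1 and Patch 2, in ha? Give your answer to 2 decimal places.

9.10

The intersection is the polygon with vertices (3,3), (3,3.4), (6,7), (8,5), (4.5,3).
By the shoelace formula its area is 9.10.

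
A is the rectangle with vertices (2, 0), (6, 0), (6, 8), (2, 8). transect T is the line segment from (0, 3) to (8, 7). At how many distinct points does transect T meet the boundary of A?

2

The segment meets the boundary at (6,6), (2,4).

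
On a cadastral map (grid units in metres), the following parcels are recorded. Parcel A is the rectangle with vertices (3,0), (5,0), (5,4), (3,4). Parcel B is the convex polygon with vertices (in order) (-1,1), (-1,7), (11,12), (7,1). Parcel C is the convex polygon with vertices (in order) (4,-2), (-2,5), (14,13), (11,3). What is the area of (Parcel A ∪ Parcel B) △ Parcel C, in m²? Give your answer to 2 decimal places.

|Parcel A ∪ Parcel B| = 82.
|(Parcel A ∪ Parcel B) ∩ Parcel C| = 66.6151.
|(Parcel A ∪ Parcel B) △ Parcel C| = 82 + 107.5 − 133.2302 = 56.27.

56.27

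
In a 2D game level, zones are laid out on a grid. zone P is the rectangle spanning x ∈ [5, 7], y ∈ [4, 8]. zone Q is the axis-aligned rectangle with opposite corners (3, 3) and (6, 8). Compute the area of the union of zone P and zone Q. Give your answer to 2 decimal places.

19.00

By inclusion–exclusion:
Individual areas: |zone P| = 8, |zone Q| = 15.
|zone P∩zone Q|: x∈[5,6], y∈[4,8] → 1·4 = 4.
|zone P ∪ zone Q| = 23 − 4 = 19.00.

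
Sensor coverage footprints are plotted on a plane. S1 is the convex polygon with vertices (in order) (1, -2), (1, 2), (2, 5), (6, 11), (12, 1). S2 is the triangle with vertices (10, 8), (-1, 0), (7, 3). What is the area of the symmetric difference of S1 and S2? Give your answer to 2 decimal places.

64.49

|S1| = 77, |S2| = 15.5, |S1∩S2| = 14.0041.
|S1 △ S2| = |S1| + |S2| − 2·|S1∩S2| = 77 + 15.5 − 28.0082 = 64.49.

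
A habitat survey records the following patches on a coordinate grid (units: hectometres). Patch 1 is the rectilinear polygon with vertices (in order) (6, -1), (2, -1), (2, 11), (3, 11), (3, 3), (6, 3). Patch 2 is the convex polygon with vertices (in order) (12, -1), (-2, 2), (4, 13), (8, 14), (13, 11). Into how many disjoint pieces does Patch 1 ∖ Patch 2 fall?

Patch 1 ∖ Patch 2 splits into 2 disjoint pieces (area 6.8571, area 0.7576).

2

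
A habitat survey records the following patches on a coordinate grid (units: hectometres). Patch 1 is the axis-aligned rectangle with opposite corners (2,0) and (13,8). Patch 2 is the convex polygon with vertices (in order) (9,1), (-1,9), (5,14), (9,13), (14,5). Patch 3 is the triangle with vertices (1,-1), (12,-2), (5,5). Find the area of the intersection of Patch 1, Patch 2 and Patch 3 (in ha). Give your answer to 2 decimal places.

The intersection is the polygon with vertices (4.652,4.478), (5,5), (9,1).
By the shoelace formula its area is 1.74.

1.74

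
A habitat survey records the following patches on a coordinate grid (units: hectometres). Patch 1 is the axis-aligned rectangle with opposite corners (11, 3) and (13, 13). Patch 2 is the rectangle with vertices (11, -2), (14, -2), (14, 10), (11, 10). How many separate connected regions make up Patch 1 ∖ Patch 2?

Patch 1 ∖ Patch 2 is a single connected region.

1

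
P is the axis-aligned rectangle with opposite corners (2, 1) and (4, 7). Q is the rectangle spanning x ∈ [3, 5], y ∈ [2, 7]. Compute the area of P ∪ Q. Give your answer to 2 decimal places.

By inclusion–exclusion:
Individual areas: |P| = 12, |Q| = 10.
|P∩Q|: x∈[3,4], y∈[2,7] → 1·5 = 5.
|P ∪ Q| = 22 − 5 = 17.00.

17.00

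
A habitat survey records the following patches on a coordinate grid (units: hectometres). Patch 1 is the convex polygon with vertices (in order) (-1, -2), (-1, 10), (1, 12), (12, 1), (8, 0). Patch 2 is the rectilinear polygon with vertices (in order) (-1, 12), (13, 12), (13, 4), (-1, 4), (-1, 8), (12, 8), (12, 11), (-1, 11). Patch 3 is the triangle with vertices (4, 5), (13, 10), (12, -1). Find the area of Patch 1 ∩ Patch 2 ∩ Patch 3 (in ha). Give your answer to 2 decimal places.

6.69

The intersection is the polygon with vertices (9,4), (5.333,4), (4,5), (6.571,6.429).
By the shoelace formula its area is 6.69.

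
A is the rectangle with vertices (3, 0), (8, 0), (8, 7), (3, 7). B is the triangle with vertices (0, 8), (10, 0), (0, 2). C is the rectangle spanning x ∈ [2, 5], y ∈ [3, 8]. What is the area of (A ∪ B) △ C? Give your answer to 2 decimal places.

|A ∪ B| = 51.5.
|(A ∪ B) ∩ C| = 11.
|(A ∪ B) △ C| = 51.5 + 15 − 22 = 44.50.

44.50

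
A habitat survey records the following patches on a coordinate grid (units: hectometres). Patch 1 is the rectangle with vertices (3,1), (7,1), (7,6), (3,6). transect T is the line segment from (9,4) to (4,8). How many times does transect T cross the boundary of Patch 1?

The segment meets the boundary at (6.5,6), (7,5.6).

2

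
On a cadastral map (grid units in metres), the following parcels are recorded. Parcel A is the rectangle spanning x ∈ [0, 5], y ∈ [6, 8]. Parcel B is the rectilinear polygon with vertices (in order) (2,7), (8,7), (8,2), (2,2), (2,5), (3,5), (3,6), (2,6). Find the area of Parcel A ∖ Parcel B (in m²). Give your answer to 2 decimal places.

7.00

|Parcel A| = 10, |Parcel A∩Parcel B| = 3.
|Parcel A ∖ Parcel B| = |Parcel A| − |Parcel A∩Parcel B| = 10 − 3 = 7.00.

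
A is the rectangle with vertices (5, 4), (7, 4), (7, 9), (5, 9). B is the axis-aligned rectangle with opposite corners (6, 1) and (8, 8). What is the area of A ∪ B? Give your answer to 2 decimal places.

By inclusion–exclusion:
Individual areas: |A| = 10, |B| = 14.
|A∩B|: x∈[6,7], y∈[4,8] → 1·4 = 4.
|A ∪ B| = 24 − 4 = 20.00.

20.00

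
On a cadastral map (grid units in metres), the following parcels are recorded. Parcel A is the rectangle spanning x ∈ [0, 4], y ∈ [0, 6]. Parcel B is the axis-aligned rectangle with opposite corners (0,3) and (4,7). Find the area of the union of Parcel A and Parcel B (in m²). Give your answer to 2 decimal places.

28.00

By inclusion–exclusion:
Individual areas: |Parcel A| = 24, |Parcel B| = 16.
|Parcel A∩Parcel B|: x∈[0,4], y∈[3,6] → 4·3 = 12.
|Parcel A ∪ Parcel B| = 40 − 12 = 28.00.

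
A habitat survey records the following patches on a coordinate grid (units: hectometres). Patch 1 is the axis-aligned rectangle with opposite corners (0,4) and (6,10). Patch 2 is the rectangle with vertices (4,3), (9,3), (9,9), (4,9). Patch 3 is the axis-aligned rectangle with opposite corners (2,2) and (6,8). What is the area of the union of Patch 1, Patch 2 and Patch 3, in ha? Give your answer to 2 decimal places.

By inclusion–exclusion:
Individual areas: |Patch 1| = 36, |Patch 2| = 30, |Patch 3| = 24.
|Patch 1∩Patch 2|: x∈[4,6], y∈[4,9] → 2·5 = 10.
|Patch 1∩Patch 3|: x∈[2,6], y∈[4,8] → 4·4 = 16.
|Patch 2∩Patch 3|: x∈[4,6], y∈[3,8] → 2·5 = 10.
|Patch 1∩Patch 2∩Patch 3| = 8.
|Patch 1 ∪ Patch 2 ∪ Patch 3| = 90 − 36 + 8 = 62.00.

62.00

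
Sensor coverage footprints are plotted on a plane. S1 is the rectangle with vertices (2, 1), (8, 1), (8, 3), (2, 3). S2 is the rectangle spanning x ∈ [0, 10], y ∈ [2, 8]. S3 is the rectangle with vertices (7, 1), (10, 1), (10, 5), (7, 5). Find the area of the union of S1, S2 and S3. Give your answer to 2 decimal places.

By inclusion–exclusion:
Individual areas: |S1| = 12, |S2| = 60, |S3| = 12.
|S1∩S2|: x∈[2,8], y∈[2,3] → 6·1 = 6.
|S1∩S3|: x∈[7,8], y∈[1,3] → 1·2 = 2.
|S2∩S3|: x∈[7,10], y∈[2,5] → 3·3 = 9.
|S1∩S2∩S3| = 1.
|S1 ∪ S2 ∪ S3| = 84 − 17 + 1 = 68.00.

68.00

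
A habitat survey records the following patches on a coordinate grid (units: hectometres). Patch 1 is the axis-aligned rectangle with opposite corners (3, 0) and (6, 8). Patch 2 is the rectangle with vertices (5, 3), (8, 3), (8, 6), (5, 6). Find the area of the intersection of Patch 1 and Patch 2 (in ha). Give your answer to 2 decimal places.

3.00

|Patch 1∩Patch 2|: x∈[5,6], y∈[3,6] → 1·3 = 3.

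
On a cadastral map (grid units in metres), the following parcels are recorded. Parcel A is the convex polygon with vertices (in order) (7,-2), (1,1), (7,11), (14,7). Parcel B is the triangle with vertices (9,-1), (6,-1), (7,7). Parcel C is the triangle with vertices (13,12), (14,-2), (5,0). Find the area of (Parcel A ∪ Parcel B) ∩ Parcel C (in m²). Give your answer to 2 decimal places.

32.80

The region (Parcel A ∪ Parcel B) ∩ Parcel C is the polygon with vertices (13.33,7.383), (13.411,6.243), (8.703,0.189), (8.971,-0.882), (5,0), (10.862,8.793).
By the shoelace formula its area is 32.80.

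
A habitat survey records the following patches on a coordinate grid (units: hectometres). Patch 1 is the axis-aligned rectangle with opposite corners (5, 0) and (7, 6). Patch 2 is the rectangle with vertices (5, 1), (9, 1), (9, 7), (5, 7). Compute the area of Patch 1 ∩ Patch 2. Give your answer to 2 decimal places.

10.00

|Patch 1∩Patch 2|: x∈[5,7], y∈[1,6] → 2·5 = 10.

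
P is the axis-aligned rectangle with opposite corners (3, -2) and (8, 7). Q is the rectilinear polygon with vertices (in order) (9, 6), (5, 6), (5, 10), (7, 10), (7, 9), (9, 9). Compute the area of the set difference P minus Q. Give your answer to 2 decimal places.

|P| = 45, |P∩Q| = 3.
|P ∖ Q| = |P| − |P∩Q| = 45 − 3 = 42.00.

42.00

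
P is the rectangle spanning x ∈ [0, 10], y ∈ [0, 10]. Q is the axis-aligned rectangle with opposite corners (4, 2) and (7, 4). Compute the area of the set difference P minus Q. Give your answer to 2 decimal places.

|P∩Q|: x∈[4,7], y∈[2,4] → 3·2 = 6.
|P| = 100.
|P ∖ Q| = |P| − |P∩Q| = 100 − 6 = 94.00.

94.00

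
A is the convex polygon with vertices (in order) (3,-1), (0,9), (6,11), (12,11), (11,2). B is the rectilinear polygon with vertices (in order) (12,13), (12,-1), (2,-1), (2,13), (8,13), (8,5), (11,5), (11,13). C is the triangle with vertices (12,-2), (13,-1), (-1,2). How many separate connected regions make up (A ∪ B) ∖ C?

(A ∪ B) ∖ C splits into 2 disjoint pieces (area 128.4762, area 7.0096).

2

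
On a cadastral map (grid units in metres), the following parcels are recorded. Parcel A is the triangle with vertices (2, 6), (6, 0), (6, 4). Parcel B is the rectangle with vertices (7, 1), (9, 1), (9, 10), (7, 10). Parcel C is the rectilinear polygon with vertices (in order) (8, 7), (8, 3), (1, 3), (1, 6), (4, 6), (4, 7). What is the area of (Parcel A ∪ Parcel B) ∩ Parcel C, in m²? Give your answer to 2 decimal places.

9.00

|Parcel A ∪ Parcel B| = 26.
|(Parcel A ∪ Parcel B) ∩ Parcel C| = 9.00.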